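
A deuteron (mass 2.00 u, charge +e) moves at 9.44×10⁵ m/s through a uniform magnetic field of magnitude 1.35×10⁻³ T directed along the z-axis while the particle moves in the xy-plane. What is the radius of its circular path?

The magnetic force provides the centripetal force: |q|vB = mv²/r.
r = mv/(|q|B) = (3.322×10⁻²⁷)(9.44×10⁵)/((1.602×10⁻¹⁹)(1.35×10⁻³)) ≈ 14.5 m.

r ≈ 14.5 m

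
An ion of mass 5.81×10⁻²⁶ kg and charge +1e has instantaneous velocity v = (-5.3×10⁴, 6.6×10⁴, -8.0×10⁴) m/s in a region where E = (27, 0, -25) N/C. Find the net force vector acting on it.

F ≈ (4.33×10⁻¹⁸, 0, -4.00×10⁻¹⁸) N

Only an electric field acts, so F = qE = (1.602×10⁻¹⁹ C)·(27.0, 0, -25.0) = (4.33×10⁻¹⁸, 0, -4.00×10⁻¹⁸) N.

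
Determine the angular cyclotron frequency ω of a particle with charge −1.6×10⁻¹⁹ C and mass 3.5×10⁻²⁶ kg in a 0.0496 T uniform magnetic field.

ω = |q|B/m.
ω = (1.6×10⁻¹⁹)(0.0496)/3.5×10⁻²⁶ ≈ 2.27×10⁵ rad/s.

ω ≈ 2.27×10⁵ rad/s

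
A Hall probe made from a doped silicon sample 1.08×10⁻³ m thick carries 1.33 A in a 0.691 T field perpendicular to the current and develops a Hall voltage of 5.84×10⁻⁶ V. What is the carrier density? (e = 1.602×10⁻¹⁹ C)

From V_H = IB/(n e t), n = IB/(V_H e t).
n = (1.33)(0.691)/((5.84×10⁻⁶)(1.602×10⁻¹⁹)(1.08×10⁻³)) ≈ 9.10×10²⁶ m⁻³.

n ≈ 9.10×10²⁶ m⁻³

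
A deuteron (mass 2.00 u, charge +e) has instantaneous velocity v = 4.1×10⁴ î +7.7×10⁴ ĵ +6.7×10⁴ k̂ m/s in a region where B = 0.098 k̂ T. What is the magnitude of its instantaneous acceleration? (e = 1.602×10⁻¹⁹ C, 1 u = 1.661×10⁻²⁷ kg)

v×B = (7550, -4020, 0) N/C.
F = q v×B = (1.602×10⁻¹⁹ C)·(7550, -4020, 0) = (1.21×10⁻¹⁵, -6.44×10⁻¹⁶, 0) N.
|a| = |F|/m = 1.370×10⁻¹⁵/3.322×10⁻²⁷ ≈ 4.12×10¹¹ m/s².

|a| ≈ 4.12×10¹¹ m/s²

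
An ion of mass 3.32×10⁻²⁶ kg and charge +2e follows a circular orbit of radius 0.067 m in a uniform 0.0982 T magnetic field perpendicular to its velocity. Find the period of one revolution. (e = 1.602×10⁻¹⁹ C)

T ≈ 6.63×10⁻⁶ s

The cyclotron period depends only on m, q, B: T = 2πm/(|q|B).
T = 2π(3.32×10⁻²⁶)/((3.204×10⁻¹⁹)(0.0982)) ≈ 6.63×10⁻⁶ s.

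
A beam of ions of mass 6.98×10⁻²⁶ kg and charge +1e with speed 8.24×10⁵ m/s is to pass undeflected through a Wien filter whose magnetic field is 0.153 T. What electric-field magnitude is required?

E = 1.26×10⁵ V/m

For straight-line motion qE = qvB, so E = vB.
E = 8.24×10⁵ × 0.153 = 1.26×10⁵ V/m.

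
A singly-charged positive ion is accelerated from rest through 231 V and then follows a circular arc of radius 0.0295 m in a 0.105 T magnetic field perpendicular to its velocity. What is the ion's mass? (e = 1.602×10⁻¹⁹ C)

m ≈ 3.33×10⁻²⁷ kg

Combine |q|V = ½mv² and r = mv/(|q|B): eliminate v to get m = qB²r²/(2V).
m = (1.602×10⁻¹⁹)(0.105)²(0.0295)²/(2·231) ≈ 3.33×10⁻²⁷ kg.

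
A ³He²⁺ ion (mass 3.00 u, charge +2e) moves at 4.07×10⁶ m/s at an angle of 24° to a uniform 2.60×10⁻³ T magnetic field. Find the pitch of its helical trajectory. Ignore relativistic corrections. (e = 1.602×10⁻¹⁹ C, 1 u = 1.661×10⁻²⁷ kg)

p ≈ 140 m

v∥ = v cosθ = 4.07×10⁶·cos24° ≈ 3.718×10⁶ m/s.
T = 2πm/(|q|B) = 2π(4.983×10⁻²⁷)/((3.204×10⁻¹⁹)(2.60×10⁻³)) ≈ 3.758×10⁻⁵ s.
pitch = v∥ T = (3.718×10⁶)(3.758×10⁻⁵) ≈ 140 m.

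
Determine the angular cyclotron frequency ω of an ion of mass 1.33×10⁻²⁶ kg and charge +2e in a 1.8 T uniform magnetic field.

ω ≈ 4.3×10⁷ rad/s

ω = |q|B/m.
ω = (3.204×10⁻¹⁹)(1.8)/1.33×10⁻²⁶ ≈ 4.3×10⁷ rad/s.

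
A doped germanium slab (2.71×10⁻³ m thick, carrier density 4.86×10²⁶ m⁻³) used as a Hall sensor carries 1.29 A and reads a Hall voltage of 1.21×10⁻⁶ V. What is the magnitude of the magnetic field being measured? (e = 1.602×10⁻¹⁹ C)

B ≈ 0.198 T

From V_H = IB/(n e t), B = V_H n e t / I.
B = (1.21×10⁻⁶)(4.86×10²⁶)(1.602×10⁻¹⁹)(2.71×10⁻³)/1.29 ≈ 0.198 T.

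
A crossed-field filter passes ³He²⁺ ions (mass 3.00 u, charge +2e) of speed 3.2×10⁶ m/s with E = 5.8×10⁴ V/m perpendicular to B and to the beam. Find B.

B = 0.018 T

Balance of forces in the selector: qE = qvB ⇒ B = E/v.
B = 5.8×10⁴/3.2×10⁶ = 0.018 T.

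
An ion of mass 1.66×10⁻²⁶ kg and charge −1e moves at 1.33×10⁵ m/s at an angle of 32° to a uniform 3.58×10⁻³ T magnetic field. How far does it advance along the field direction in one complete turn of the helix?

v∥ = v cosθ = 1.33×10⁵·cos32° ≈ 1.128×10⁵ m/s.
T = 2πm/(|q|B) = 2π(1.66×10⁻²⁶)/((1.602×10⁻¹⁹)(3.58×10⁻³)) ≈ 1.819×10⁻⁴ s.
pitch = v∥ T = (1.128×10⁵)(1.819×10⁻⁴) ≈ 20.5 m.

p ≈ 20.5 m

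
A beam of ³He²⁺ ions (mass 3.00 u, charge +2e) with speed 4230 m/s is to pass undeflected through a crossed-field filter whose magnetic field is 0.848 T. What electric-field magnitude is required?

For straight-line motion qE = qvB, so E = vB.
E = 4230 × 0.848 = 3590 V/m.

E = 3590 V/m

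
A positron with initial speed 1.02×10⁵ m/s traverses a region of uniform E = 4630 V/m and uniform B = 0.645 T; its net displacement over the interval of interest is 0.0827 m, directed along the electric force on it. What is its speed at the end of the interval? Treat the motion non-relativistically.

v_f ≈ 1.16×10⁷ m/s

B does no work; ΔKE = |q|E d.
½mv_f² = ½mv₀² + |q|Ed = ½(9.109×10⁻³¹)(1.02×10⁵)² + (1.602×10⁻¹⁹)(4630)(0.0827) ≈ 4.739×10⁻²¹ J + 6.134×10⁻¹⁷ J ≈ 6.135×10⁻¹⁷ J.
v_f = √(2·6.135×10⁻¹⁷/9.109×10⁻³¹) ≈ 1.16×10⁷ m/s.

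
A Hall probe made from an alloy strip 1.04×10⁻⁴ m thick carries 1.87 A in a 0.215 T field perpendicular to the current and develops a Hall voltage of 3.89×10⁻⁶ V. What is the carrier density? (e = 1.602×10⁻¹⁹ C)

From V_H = IB/(n e t), n = IB/(V_H e t).
n = (1.87)(0.215)/((3.89×10⁻⁶)(1.602×10⁻¹⁹)(1.04×10⁻⁴)) ≈ 6.20×10²⁷ m⁻³.

n ≈ 6.20×10²⁷ m⁻³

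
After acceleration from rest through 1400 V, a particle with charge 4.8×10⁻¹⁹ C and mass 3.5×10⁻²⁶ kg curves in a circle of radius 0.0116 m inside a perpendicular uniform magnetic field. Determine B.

v = √(2|q|V/m) = √(2·4.8×10⁻¹⁹·1400/3.5×10⁻²⁶) ≈ 1.960×10⁵ m/s.
B = mv/(|q|r) = (3.5×10⁻²⁶)(1.960×10⁵)/((4.8×10⁻¹⁹)(0.0116)) ≈ 1.23 T.

B ≈ 1.23 T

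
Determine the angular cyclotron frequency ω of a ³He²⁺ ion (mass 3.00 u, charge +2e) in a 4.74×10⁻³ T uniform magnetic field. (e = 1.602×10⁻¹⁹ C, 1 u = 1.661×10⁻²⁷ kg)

ω = |q|B/m.
ω = (3.204×10⁻¹⁹)(4.74×10⁻³)/4.983×10⁻²⁷ ≈ 3.05×10⁵ rad/s.

ω ≈ 3.05×10⁵ rad/s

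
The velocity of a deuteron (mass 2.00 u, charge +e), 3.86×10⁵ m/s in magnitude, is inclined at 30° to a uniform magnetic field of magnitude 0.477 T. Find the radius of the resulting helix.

r ≈ 8.39×10⁻³ m

v⊥ = v sinθ = 3.86×10⁵·sin30° ≈ 1.930×10⁵ m/s.
r = m v⊥/(|q|B) = (3.322×10⁻²⁷)(1.930×10⁵)/((1.602×10⁻¹⁹)(0.477)) ≈ 8.39×10⁻³ m.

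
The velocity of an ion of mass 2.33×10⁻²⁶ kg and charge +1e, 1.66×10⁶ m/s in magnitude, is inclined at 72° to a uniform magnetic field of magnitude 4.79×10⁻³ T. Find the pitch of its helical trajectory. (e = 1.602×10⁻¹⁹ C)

v∥ = v cosθ = 1.66×10⁶·cos72° ≈ 5.130×10⁵ m/s.
T = 2πm/(|q|B) = 2π(2.33×10⁻²⁶)/((1.602×10⁻¹⁹)(4.79×10⁻³)) ≈ 1.908×10⁻⁴ s.
pitch = v∥ T = (5.130×10⁵)(1.908×10⁻⁴) ≈ 97.9 m.

p ≈ 97.9 m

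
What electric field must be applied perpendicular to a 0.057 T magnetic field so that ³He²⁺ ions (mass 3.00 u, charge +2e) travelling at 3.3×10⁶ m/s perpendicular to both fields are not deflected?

For straight-line motion qE = qvB, so E = vB.
E = 3.3×10⁶ × 0.057 = 1.9×10⁵ V/m.

E = 1.9×10⁵ V/m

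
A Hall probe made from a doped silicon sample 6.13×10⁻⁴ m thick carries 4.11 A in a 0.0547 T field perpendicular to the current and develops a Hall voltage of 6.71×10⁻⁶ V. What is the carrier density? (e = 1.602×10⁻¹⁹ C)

From V_H = IB/(n e t), n = IB/(V_H e t).
n = (4.11)(0.0547)/((6.71×10⁻⁶)(1.602×10⁻¹⁹)(6.13×10⁻⁴)) ≈ 3.41×10²⁶ m⁻³.

n ≈ 3.41×10²⁶ m⁻³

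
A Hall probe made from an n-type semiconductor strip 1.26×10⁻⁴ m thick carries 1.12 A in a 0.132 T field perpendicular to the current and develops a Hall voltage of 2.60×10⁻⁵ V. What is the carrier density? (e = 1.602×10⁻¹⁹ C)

From V_H = IB/(n e t), n = IB/(V_H e t).
n = (1.12)(0.132)/((2.60×10⁻⁵)(1.602×10⁻¹⁹)(1.26×10⁻⁴)) ≈ 2.82×10²⁶ m⁻³.

n ≈ 2.82×10²⁶ m⁻³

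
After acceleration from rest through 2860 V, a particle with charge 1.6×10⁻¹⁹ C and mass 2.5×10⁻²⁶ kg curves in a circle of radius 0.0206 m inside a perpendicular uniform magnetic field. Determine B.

v = √(2|q|V/m) = √(2·1.6×10⁻¹⁹·2860/2.5×10⁻²⁶) ≈ 1.913×10⁵ m/s.
B = mv/(|q|r) = (2.5×10⁻²⁶)(1.913×10⁵)/((1.6×10⁻¹⁹)(0.0206)) ≈ 1.45 T.

B ≈ 1.45 T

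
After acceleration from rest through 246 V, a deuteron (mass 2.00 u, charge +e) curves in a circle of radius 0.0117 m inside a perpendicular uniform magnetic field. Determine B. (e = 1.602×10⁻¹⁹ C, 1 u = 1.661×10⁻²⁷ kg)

v = √(2|q|V/m) = √(2·1.602×10⁻¹⁹·246/3.322×10⁻²⁷) ≈ 1.540×10⁵ m/s.
B = mv/(|q|r) = (3.322×10⁻²⁷)(1.540×10⁵)/((1.602×10⁻¹⁹)(0.0117)) ≈ 0.273 T.

B ≈ 0.273 T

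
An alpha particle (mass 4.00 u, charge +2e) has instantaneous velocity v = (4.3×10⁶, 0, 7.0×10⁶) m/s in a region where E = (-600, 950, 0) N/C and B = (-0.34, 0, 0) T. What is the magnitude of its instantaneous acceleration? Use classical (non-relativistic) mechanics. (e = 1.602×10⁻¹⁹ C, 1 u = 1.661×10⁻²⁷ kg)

v×B = (0, -2.38×10⁶, 0) N/C.
E + v×B = (-600, -2.38×10⁶, 0) N/C.
F = q(E + v×B) = (3.204×10⁻¹⁹ C)·(-600, -2.38×10⁶, 0) = (-1.92×10⁻¹⁶, -7.62×10⁻¹³, 0) N.
|a| = |F|/m = 7.622×10⁻¹³/6.644×10⁻²⁷ ≈ 1.15×10¹⁴ m/s².

|a| ≈ 1.15×10¹⁴ m/s²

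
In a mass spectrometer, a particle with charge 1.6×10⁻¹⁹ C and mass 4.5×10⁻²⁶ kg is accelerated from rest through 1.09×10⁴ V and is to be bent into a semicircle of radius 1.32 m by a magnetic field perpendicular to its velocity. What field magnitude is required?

B ≈ 0.0593 T

v = √(2|q|V/m) = √(2·1.6×10⁻¹⁹·1.09×10⁴/4.5×10⁻²⁶) ≈ 2.784×10⁵ m/s.
B = mv/(|q|r) = (4.5×10⁻²⁶)(2.784×10⁵)/((1.6×10⁻¹⁹)(1.32)) ≈ 0.0593 T.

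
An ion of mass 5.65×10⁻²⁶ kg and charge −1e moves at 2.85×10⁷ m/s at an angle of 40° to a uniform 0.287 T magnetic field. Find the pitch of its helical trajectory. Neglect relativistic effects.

v∥ = v cosθ = 2.85×10⁷·cos40° ≈ 2.183×10⁷ m/s.
T = 2πm/(|q|B) = 2π(5.65×10⁻²⁶)/((1.602×10⁻¹⁹)(0.287)) ≈ 7.721×10⁻⁶ s.
pitch = v∥ T = (2.183×10⁷)(7.721×10⁻⁶) ≈ 169 m.

p ≈ 169 m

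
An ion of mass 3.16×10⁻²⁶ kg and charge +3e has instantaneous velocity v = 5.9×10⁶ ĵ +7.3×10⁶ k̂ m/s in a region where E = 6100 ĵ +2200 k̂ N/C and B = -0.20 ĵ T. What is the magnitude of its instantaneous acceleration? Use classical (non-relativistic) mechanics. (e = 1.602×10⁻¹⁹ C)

|a| ≈ 2.22×10¹³ m/s²

v×B = (1.46×10⁶, 0, 0) N/C.
E + v×B = (1.46×10⁶, 6100, 2200) N/C.
F = q(E + v×B) = (4.806×10⁻¹⁹ C)·(1.46×10⁶, 6100, 2200) = (7.02×10⁻¹³, 2.93×10⁻¹⁵, 1.06×10⁻¹⁵) N.
|a| = |F|/m = 7.017×10⁻¹³/3.16×10⁻²⁶ ≈ 2.22×10¹³ m/s².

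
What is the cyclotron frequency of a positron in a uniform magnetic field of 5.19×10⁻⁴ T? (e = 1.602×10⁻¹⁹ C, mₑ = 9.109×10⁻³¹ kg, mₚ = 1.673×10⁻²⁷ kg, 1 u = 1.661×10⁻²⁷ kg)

f = |q|B/(2πm).
f = (1.602×10⁻¹⁹)(5.19×10⁻⁴)/(2π·9.109×10⁻³¹) ≈ 1.45×10⁷ Hz.

f ≈ 1.45×10⁷ Hz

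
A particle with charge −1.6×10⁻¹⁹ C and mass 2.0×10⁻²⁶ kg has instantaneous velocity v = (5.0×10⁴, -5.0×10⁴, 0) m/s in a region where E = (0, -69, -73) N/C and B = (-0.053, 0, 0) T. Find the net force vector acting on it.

F ≈ (0, 1.10×10⁻¹⁷, 4.36×10⁻¹⁶) N

v×B = (0, 0, -2650) N/C.
E + v×B = (0, -69.0, -2720) N/C.
F = q(E + v×B) = (−1.6×10⁻¹⁹ C)·(0, -69.0, -2720) = (0, 1.10×10⁻¹⁷, 4.36×10⁻¹⁶) N.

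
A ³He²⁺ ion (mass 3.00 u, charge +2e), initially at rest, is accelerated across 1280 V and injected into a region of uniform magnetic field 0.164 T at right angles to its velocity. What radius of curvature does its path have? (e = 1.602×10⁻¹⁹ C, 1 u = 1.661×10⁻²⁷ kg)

r ≈ 0.0385 m

Acceleration: |q|V = ½mv² ⇒ v = √(2|q|V/m) = √(2·3.204×10⁻¹⁹·1280/4.983×10⁻²⁷) ≈ 4.057×10⁵ m/s.
In the field: r = mv/(|q|B) = (4.983×10⁻²⁷)(4.057×10⁵)/((3.204×10⁻¹⁹)(0.164)) ≈ 0.0385 m.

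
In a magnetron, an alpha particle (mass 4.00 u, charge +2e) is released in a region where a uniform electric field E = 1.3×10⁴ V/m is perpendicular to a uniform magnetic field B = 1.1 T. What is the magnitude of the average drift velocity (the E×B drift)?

In crossed fields the guiding centre drifts at v_d = |E×B|/B² = E/B, independent of charge and mass.
v_d = 1.3×10⁴/1.1 = 1.2×10⁴ m/s.

v_d ≈ 1.2×10⁴ m/s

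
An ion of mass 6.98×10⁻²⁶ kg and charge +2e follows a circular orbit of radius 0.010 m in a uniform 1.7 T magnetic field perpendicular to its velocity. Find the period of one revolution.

The cyclotron period depends only on m, q, B: T = 2πm/(|q|B).
T = 2π(6.98×10⁻²⁶)/((3.204×10⁻¹⁹)(1.7)) ≈ 8.1×10⁻⁷ s.

T ≈ 8.1×10⁻⁷ s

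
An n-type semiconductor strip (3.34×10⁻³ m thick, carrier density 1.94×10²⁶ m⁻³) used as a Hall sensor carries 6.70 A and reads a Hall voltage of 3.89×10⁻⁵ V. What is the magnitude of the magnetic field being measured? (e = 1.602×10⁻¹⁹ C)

B ≈ 0.603 T

From V_H = IB/(n e t), B = V_H n e t / I.
B = (3.89×10⁻⁵)(1.94×10²⁶)(1.602×10⁻¹⁹)(3.34×10⁻³)/6.70 ≈ 0.603 T.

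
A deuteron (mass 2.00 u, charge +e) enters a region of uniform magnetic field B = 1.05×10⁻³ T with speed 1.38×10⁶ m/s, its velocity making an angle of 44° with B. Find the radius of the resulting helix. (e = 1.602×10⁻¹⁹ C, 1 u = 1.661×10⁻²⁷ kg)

v⊥ = v sinθ = 1.38×10⁶·sin44° ≈ 9.586×10⁵ m/s.
r = m v⊥/(|q|B) = (3.322×10⁻²⁷)(9.586×10⁵)/((1.602×10⁻¹⁹)(1.05×10⁻³)) ≈ 18.9 m.

r ≈ 18.9 m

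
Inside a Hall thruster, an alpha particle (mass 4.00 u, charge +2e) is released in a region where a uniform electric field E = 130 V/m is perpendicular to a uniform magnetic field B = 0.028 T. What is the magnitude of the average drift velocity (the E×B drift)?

v_d ≈ 4600 m/s

The E×B drift speed is v_d = E/B.
v_d = 130/0.028 = 4600 m/s.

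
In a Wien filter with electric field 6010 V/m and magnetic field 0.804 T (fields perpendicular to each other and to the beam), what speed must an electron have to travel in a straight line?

v = 7480 m/s

Straight-line motion ⇒ electric and magnetic forces cancel, so E = vB.
v = E/B = 6010/0.804 = 7480 m/s.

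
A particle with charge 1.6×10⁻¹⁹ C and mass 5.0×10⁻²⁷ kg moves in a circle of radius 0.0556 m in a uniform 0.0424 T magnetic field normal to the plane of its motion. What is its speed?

v ≈ 7.54×10⁴ m/s

From |q|vB = mv²/r, v = |q|Br/m.
v = (1.6×10⁻¹⁹)(0.0424)(0.0556)/5.0×10⁻²⁷ ≈ 7.54×10⁴ m/s.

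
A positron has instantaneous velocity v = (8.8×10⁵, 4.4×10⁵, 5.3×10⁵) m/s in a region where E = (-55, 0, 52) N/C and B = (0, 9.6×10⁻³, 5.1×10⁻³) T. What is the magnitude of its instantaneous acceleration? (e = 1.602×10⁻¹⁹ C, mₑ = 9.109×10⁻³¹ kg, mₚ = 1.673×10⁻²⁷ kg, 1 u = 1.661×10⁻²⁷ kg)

v×B = (-2840, -4490, 8450) N/C.
E + v×B = (-2900, -4490, 8500) N/C.
F = q(E + v×B) = (1.602×10⁻¹⁹ C)·(-2900, -4490, 8500) = (-4.64×10⁻¹⁶, -7.19×10⁻¹⁶, 1.36×10⁻¹⁵) N.
|a| = |F|/m = 1.608×10⁻¹⁵/9.109×10⁻³¹ ≈ 1.77×10¹⁵ m/s².

|a| ≈ 1.77×10¹⁵ m/s²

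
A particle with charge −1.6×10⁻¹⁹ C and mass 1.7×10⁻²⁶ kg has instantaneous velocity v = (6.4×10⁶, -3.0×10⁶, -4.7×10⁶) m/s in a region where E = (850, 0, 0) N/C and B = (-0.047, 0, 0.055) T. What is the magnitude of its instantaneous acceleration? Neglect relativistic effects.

v×B = (-1.65×10⁵, -1.31×10⁵, -1.41×10⁵) N/C.
E + v×B = (-1.64×10⁵, -1.31×10⁵, -1.41×10⁵) N/C.
F = q(E + v×B) = (−1.6×10⁻¹⁹ C)·(-1.64×10⁵, -1.31×10⁵, -1.41×10⁵) = (2.63×10⁻¹⁴, 2.10×10⁻¹⁴, 2.26×10⁻¹⁴) N.
|a| = |F|/m = 4.048×10⁻¹⁴/1.7×10⁻²⁶ ≈ 2.38×10¹² m/s².

|a| ≈ 2.38×10¹² m/s²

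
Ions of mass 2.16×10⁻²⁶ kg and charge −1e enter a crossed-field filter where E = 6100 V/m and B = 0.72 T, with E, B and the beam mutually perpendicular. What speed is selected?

v = 8500 m/s

For undeflected motion the electric and magnetic forces balance: qE = qvB.
v = E/B = 6100/0.72 = 8500 m/s.
The result is independent of the particle's charge and mass.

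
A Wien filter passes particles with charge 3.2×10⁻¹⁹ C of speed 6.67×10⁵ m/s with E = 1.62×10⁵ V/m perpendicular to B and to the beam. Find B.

B = 0.243 T

Balance of forces in the selector: qE = qvB ⇒ B = E/v.
B = 1.62×10⁵/6.67×10⁵ = 0.243 T.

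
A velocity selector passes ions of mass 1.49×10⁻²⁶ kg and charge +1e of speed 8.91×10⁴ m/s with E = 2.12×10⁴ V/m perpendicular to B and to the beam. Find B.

Balance of forces in the selector: qE = qvB ⇒ B = E/v.
B = 2.12×10⁴/8.91×10⁴ = 0.238 T.

B = 0.238 T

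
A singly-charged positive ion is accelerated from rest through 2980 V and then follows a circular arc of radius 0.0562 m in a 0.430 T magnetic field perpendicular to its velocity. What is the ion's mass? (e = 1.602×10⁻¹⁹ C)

Combine |q|V = ½mv² and r = mv/(|q|B): eliminate v to get m = qB²r²/(2V).
m = (1.602×10⁻¹⁹)(0.430)²(0.0562)²/(2·2980) ≈ 1.57×10⁻²⁶ kg.

m ≈ 1.57×10⁻²⁶ kg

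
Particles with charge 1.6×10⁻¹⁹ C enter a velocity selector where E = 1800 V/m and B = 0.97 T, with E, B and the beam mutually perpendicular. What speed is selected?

Straight-line motion ⇒ electric and magnetic forces cancel, so E = vB.
v = E/B = 1800/0.97 = 1900 m/s.

v = 1900 m/s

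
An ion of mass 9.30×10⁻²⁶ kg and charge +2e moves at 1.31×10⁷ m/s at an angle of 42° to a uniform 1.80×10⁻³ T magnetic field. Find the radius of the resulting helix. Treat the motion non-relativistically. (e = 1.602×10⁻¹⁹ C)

r ≈ 1410 m

v⊥ = v sinθ = 1.31×10⁷·sin42° ≈ 8.766×10⁶ m/s.
r = m v⊥/(|q|B) = (9.30×10⁻²⁶)(8.766×10⁶)/((3.204×10⁻¹⁹)(1.80×10⁻³)) ≈ 1410 m.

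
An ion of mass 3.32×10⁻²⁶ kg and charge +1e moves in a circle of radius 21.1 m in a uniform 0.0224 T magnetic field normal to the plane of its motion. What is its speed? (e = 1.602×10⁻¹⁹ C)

v ≈ 2.28×10⁶ m/s

From |q|vB = mv²/r, v = |q|Br/m.
v = (1.602×10⁻¹⁹)(0.0224)(21.1)/3.32×10⁻²⁶ ≈ 2.28×10⁶ m/s.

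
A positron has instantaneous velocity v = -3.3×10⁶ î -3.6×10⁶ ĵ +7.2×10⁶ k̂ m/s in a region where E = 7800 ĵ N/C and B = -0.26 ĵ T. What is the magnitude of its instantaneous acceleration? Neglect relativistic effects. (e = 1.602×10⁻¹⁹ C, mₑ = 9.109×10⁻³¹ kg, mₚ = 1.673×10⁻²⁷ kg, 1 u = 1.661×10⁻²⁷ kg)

v×B = (1.87×10⁶, 0, 8.58×10⁵) N/C.
E + v×B = (1.87×10⁶, 7800, 8.58×10⁵) N/C.
F = q(E + v×B) = (1.602×10⁻¹⁹ C)·(1.87×10⁶, 7800, 8.58×10⁵) = (3.00×10⁻¹³, 1.25×10⁻¹⁵, 1.37×10⁻¹³) N.
|a| = |F|/m = 3.299×10⁻¹³/9.109×10⁻³¹ ≈ 3.62×10¹⁷ m/s².

|a| ≈ 3.62×10¹⁷ m/s²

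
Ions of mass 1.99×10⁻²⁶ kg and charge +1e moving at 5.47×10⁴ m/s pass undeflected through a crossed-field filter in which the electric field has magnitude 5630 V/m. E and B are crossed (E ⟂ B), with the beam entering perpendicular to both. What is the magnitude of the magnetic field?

Balance of forces in the selector: qE = qvB ⇒ B = E/v.
B = 5630/5.47×10⁴ = 0.103 T.

B = 0.103 T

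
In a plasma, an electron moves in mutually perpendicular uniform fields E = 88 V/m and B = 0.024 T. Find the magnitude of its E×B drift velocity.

v_d ≈ 3700 m/s

In crossed fields the guiding centre drifts at v_d = |E×B|/B² = E/B, independent of charge and mass.
v_d = 88/0.024 = 3700 m/s.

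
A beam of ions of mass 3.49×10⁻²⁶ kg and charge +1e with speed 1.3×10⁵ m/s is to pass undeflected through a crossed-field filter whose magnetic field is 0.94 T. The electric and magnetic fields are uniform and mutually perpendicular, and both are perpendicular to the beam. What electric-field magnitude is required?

E = 1.2×10⁵ V/m

For straight-line motion qE = qvB, so E = vB.
E = 1.3×10⁵ × 0.94 = 1.2×10⁵ V/m.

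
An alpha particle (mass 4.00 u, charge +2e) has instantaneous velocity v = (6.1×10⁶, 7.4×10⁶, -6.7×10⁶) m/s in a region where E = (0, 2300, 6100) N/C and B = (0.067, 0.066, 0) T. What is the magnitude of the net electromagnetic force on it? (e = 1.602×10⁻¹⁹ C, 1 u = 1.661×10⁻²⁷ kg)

v×B = (4.42×10⁵, -4.49×10⁵, -9.32×10⁴) N/C.
E + v×B = (4.42×10⁵, -4.47×10⁵, -8.71×10⁴) N/C.
F = q(E + v×B) = (3.204×10⁻¹⁹ C)·(4.42×10⁵, -4.47×10⁵, -8.71×10⁴) = (1.42×10⁻¹³, -1.43×10⁻¹³, -2.79×10⁻¹⁴) N.
|F| = 2.03×10⁻¹³ N.

|F| ≈ 2.03×10⁻¹³ N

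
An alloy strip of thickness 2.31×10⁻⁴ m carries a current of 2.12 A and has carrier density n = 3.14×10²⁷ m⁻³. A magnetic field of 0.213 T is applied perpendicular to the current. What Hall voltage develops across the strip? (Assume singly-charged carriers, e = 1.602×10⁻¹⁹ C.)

V_H ≈ 3.89×10⁻⁶ V

V_H = IB/(n e t).
V_H = (2.12)(0.213)/((3.14×10²⁷)(1.602×10⁻¹⁹)(2.31×10⁻⁴)) ≈ 3.89×10⁻⁶ V.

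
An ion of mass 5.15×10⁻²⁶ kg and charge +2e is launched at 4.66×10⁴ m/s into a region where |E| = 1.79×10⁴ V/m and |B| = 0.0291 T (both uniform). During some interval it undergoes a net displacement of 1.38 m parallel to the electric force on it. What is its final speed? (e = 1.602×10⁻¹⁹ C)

v_f ≈ 5.56×10⁵ m/s

B does no work; ΔKE = |q|E d.
½mv_f² = ½mv₀² + |q|Ed = ½(5.15×10⁻²⁶)(4.66×10⁴)² + (3.204×10⁻¹⁹)(1.79×10⁴)(1.38) ≈ 5.592×10⁻¹⁷ J + 7.915×10⁻¹⁵ J ≈ 7.970×10⁻¹⁵ J.
v_f = √(2·7.970×10⁻¹⁵/5.15×10⁻²⁶) ≈ 5.56×10⁵ m/s.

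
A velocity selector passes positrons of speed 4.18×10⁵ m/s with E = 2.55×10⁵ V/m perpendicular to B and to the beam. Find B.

B = 0.610 T

Balance of forces in the selector: qE = qvB ⇒ B = E/v.
B = 2.55×10⁵/4.18×10⁵ = 0.610 T.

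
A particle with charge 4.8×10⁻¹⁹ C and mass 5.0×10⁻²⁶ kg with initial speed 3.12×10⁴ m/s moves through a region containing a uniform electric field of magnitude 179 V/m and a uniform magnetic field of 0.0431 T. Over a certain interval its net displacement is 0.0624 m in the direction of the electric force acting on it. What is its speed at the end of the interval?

B does no work; ΔKE = |q|E d.
½mv_f² = ½mv₀² + |q|Ed = ½(5.0×10⁻²⁶)(3.12×10⁴)² + (4.8×10⁻¹⁹)(179)(0.0624) ≈ 2.434×10⁻¹⁷ J + 5.361×10⁻¹⁸ J ≈ 2.970×10⁻¹⁷ J.
v_f = √(2·2.970×10⁻¹⁷/5.0×10⁻²⁶) ≈ 3.45×10⁴ m/s.

v_f ≈ 3.45×10⁴ m/s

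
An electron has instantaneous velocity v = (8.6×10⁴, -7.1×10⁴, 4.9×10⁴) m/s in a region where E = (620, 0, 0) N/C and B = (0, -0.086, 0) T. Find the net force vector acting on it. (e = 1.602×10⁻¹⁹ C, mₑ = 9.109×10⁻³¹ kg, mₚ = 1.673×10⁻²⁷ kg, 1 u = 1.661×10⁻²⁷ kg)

F ≈ (-7.74×10⁻¹⁶, 0, 1.18×10⁻¹⁵) N

v×B = (4210, 0, -7400) N/C.
E + v×B = (4830, 0, -7400) N/C.
F = q(E + v×B) = (−1.602×10⁻¹⁹ C)·(4830, 0, -7400) = (-7.74×10⁻¹⁶, 0, 1.18×10⁻¹⁵) N.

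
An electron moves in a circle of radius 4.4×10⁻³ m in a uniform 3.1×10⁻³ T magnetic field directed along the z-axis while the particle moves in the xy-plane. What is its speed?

From |q|vB = mv²/r, v = |q|Br/m.
v = (1.602×10⁻¹⁹)(3.1×10⁻³)(4.4×10⁻³)/9.109×10⁻³¹ ≈ 2.4×10⁶ m/s.

v ≈ 2.4×10⁶ m/s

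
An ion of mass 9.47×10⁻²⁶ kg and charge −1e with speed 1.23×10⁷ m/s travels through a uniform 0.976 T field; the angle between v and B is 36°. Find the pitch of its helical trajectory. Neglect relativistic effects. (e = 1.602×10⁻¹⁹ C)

v∥ = v cosθ = 1.23×10⁷·cos36° ≈ 9.951×10⁶ m/s.
T = 2πm/(|q|B) = 2π(9.47×10⁻²⁶)/((1.602×10⁻¹⁹)(0.976)) ≈ 3.806×10⁻⁶ s.
pitch = v∥ T = (9.951×10⁶)(3.806×10⁻⁶) ≈ 37.9 m.

p ≈ 37.9 m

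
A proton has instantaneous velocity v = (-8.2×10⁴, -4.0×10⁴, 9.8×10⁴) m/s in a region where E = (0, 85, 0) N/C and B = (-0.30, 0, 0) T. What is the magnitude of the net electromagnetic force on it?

|F| ≈ 5.07×10⁻¹⁵ N

v×B = (0, -2.94×10⁴, -1.20×10⁴) N/C.
E + v×B = (0, -2.93×10⁴, -1.20×10⁴) N/C.
F = q(E + v×B) = (1.602×10⁻¹⁹ C)·(0, -2.93×10⁴, -1.20×10⁴) = (0, -4.70×10⁻¹⁵, -1.92×10⁻¹⁵) N.
|F| = 5.07×10⁻¹⁵ N.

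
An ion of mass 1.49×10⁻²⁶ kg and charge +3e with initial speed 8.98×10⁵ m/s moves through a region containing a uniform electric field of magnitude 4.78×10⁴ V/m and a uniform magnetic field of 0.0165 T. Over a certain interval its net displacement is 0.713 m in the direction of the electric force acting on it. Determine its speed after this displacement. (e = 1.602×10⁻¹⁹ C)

v_f ≈ 1.73×10⁶ m/s

B does no work; ΔKE = |q|E d.
½mv_f² = ½mv₀² + |q|Ed = ½(1.49×10⁻²⁶)(8.98×10⁵)² + (4.806×10⁻¹⁹)(4.78×10⁴)(0.713) ≈ 6.008×10⁻¹⁵ J + 1.638×10⁻¹⁴ J ≈ 2.239×10⁻¹⁴ J.
v_f = √(2·2.239×10⁻¹⁴/1.49×10⁻²⁶) ≈ 1.73×10⁶ m/s.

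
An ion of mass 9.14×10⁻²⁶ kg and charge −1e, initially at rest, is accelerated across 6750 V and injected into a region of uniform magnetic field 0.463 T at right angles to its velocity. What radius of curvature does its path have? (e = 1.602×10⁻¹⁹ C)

Acceleration: |q|V = ½mv² ⇒ v = √(2|q|V/m) = √(2·1.602×10⁻¹⁹·6750/9.14×10⁻²⁶) ≈ 1.538×10⁵ m/s.
In the field: r = mv/(|q|B) = (9.14×10⁻²⁶)(1.538×10⁵)/((1.602×10⁻¹⁹)(0.463)) ≈ 0.190 m.

r ≈ 0.190 m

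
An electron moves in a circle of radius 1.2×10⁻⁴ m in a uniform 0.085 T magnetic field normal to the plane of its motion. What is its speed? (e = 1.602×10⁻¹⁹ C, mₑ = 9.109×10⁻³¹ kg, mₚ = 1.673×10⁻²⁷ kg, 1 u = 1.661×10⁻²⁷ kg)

v ≈ 1.8×10⁶ m/s

From |q|vB = mv²/r, v = |q|Br/m.
v = (1.602×10⁻¹⁹)(0.085)(1.2×10⁻⁴)/9.109×10⁻³¹ ≈ 1.8×10⁶ m/s.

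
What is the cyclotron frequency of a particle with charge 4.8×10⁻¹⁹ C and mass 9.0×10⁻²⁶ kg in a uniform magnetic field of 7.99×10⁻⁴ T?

f = |q|B/(2πm).
f = (4.8×10⁻¹⁹)(7.99×10⁻⁴)/(2π·9.0×10⁻²⁶) ≈ 678 Hz.

f ≈ 678 Hz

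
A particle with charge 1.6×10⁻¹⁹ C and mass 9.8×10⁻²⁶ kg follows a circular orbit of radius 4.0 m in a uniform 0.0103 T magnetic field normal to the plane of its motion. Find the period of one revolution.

T ≈ 3.74×10⁻⁴ s

The cyclotron period depends only on m, q, B: T = 2πm/(|q|B).
T = 2π(9.8×10⁻²⁶)/((1.6×10⁻¹⁹)(0.0103)) ≈ 3.74×10⁻⁴ s.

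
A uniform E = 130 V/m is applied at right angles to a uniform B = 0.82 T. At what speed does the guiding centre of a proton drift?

In crossed fields the guiding centre drifts at v_d = |E×B|/B² = E/B, independent of charge and mass.
v_d = 130/0.82 = 160 m/s.

v_d ≈ 160 m/s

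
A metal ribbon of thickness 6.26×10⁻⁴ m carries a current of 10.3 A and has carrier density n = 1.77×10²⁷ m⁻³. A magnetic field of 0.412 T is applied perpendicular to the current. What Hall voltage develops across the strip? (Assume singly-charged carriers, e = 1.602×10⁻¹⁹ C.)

V_H = IB/(n e t).
V_H = (10.3)(0.412)/((1.77×10²⁷)(1.602×10⁻¹⁹)(6.26×10⁻⁴)) ≈ 2.39×10⁻⁵ V.

V_H ≈ 2.39×10⁻⁵ V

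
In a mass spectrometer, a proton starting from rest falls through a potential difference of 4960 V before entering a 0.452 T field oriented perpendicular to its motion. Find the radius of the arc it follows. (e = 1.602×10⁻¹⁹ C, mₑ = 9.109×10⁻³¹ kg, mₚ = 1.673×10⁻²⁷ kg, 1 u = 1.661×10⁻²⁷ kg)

Acceleration: |q|V = ½mv² ⇒ v = √(2|q|V/m) = √(2·1.602×10⁻¹⁹·4960/1.673×10⁻²⁷) ≈ 9.746×10⁵ m/s.
In the field: r = mv/(|q|B) = (1.673×10⁻²⁷)(9.746×10⁵)/((1.602×10⁻¹⁹)(0.452)) ≈ 0.0225 m.

r ≈ 0.0225 m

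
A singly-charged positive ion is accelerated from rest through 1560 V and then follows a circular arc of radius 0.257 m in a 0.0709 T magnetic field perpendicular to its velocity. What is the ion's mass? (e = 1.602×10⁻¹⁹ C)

m ≈ 1.70×10⁻²⁶ kg

Combine |q|V = ½mv² and r = mv/(|q|B): eliminate v to get m = qB²r²/(2V).
m = (1.602×10⁻¹⁹)(0.0709)²(0.257)²/(2·1560) ≈ 1.70×10⁻²⁶ kg.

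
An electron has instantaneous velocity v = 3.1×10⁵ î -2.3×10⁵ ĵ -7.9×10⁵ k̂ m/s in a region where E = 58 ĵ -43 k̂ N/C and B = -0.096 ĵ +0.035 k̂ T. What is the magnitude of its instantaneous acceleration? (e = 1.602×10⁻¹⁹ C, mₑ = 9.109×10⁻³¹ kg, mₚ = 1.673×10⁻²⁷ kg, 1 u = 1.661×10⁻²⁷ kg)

|a| ≈ 1.58×10¹⁶ m/s²

v×B = (-8.39×10⁴, -1.09×10⁴, -2.98×10⁴) N/C.
E + v×B = (-8.39×10⁴, -1.08×10⁴, -2.98×10⁴) N/C.
F = q(E + v×B) = (−1.602×10⁻¹⁹ C)·(-8.39×10⁴, -1.08×10⁴, -2.98×10⁴) = (1.34×10⁻¹⁴, 1.73×10⁻¹⁵, 4.77×10⁻¹⁵) N.
|a| = |F|/m = 1.437×10⁻¹⁴/9.109×10⁻³¹ ≈ 1.58×10¹⁶ m/s².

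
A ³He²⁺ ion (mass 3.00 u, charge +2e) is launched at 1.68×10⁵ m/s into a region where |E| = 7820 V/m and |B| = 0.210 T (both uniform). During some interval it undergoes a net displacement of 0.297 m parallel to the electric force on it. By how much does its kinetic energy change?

The magnetic force is always ⟂ v and does no work; only the electric force changes KE.
ΔKE = F_E · d = |q|E d = (3.204×10⁻¹⁹)(7820)(0.297) ≈ 7.44×10⁻¹⁶ J.

ΔKE ≈ 7.44×10⁻¹⁶ J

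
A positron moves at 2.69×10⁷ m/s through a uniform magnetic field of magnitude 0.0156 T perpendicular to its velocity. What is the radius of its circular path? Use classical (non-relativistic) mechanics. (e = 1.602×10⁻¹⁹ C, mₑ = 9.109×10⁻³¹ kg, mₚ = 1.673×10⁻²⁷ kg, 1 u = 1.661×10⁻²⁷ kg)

r ≈ 9.80×10⁻³ m

The magnetic force provides the centripetal force: |q|vB = mv²/r.
r = mv/(|q|B) = (9.109×10⁻³¹)(2.69×10⁷)/((1.602×10⁻¹⁹)(0.0156)) ≈ 9.80×10⁻³ m.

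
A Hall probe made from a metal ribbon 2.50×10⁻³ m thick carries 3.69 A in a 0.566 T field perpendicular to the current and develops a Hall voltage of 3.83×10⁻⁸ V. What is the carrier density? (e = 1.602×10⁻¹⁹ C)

n ≈ 1.36×10²⁹ m⁻³

From V_H = IB/(n e t), n = IB/(V_H e t).
n = (3.69)(0.566)/((3.83×10⁻⁸)(1.602×10⁻¹⁹)(2.50×10⁻³)) ≈ 1.36×10²⁹ m⁻³.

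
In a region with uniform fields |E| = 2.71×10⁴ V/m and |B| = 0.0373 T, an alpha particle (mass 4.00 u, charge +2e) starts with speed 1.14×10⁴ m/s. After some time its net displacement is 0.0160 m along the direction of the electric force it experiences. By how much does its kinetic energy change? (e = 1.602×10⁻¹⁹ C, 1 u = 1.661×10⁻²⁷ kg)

The magnetic force is always ⟂ v and does no work; only the electric force changes KE.
ΔKE = F_E · d = |q|E d = (3.204×10⁻¹⁹)(2.71×10⁴)(0.0160) ≈ 1.39×10⁻¹⁶ J.

ΔKE ≈ 1.39×10⁻¹⁶ J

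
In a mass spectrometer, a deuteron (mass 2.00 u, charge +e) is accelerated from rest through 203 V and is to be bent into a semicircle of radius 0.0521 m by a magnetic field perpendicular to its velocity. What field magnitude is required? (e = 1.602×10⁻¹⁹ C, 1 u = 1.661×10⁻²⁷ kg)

B ≈ 0.0557 T

v = √(2|q|V/m) = √(2·1.602×10⁻¹⁹·203/3.322×10⁻²⁷) ≈ 1.399×10⁵ m/s.
B = mv/(|q|r) = (3.322×10⁻²⁷)(1.399×10⁵)/((1.602×10⁻¹⁹)(0.0521)) ≈ 0.0557 T.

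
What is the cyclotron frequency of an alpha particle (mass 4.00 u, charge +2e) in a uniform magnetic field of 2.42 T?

f ≈ 1.86×10⁷ Hz

f = |q|B/(2πm).
f = (3.204×10⁻¹⁹)(2.42)/(2π·6.644×10⁻²⁷) ≈ 1.86×10⁷ Hz.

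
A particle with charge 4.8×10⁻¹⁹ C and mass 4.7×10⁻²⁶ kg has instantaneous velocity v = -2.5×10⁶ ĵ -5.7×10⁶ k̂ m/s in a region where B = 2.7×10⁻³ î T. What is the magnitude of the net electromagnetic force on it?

|F| ≈ 8.07×10⁻¹⁵ N

v×B = (0, -1.54×10⁴, 6750) N/C.
F = q v×B = (4.8×10⁻¹⁹ C)·(0, -1.54×10⁴, 6750) = (0, -7.39×10⁻¹⁵, 3.24×10⁻¹⁵) N.
|F| = 8.07×10⁻¹⁵ N.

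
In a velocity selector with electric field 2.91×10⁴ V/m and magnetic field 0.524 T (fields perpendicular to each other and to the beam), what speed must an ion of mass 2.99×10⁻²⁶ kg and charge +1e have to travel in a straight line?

For undeflected motion the electric and magnetic forces balance: qE = qvB.
v = E/B = 2.91×10⁴/0.524 = 5.55×10⁴ m/s.

v = 5.55×10⁴ m/s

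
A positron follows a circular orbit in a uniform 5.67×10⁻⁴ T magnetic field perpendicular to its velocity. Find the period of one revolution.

The cyclotron period depends only on m, q, B: T = 2πm/(|q|B).
T = 2π(9.109×10⁻³¹)/((1.602×10⁻¹⁹)(5.67×10⁻⁴)) ≈ 6.30×10⁻⁸ s.

T ≈ 6.30×10⁻⁸ s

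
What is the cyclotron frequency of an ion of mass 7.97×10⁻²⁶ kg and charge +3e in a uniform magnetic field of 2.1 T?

f ≈ 2.0×10⁶ Hz

f = |q|B/(2πm).
f = (4.806×10⁻¹⁹)(2.1)/(2π·7.97×10⁻²⁶) ≈ 2.0×10⁶ Hz.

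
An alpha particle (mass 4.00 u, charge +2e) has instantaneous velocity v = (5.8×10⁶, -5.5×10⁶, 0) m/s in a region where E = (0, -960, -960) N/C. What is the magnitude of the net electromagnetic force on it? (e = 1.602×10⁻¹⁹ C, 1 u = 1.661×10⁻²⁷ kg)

|F| ≈ 4.35×10⁻¹⁶ N

Only an electric field acts, so F = qE = (3.204×10⁻¹⁹ C)·(0, -960, -960) = (0, -3.08×10⁻¹⁶, -3.08×10⁻¹⁶) N.
|F| = 4.35×10⁻¹⁶ N.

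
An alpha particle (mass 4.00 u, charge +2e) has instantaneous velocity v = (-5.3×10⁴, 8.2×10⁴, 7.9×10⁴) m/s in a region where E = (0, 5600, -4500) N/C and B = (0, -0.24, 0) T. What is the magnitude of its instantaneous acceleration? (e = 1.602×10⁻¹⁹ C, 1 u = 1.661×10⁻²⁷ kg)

|a| ≈ 1.03×10¹² m/s²

v×B = (1.90×10⁴, 0, 1.27×10⁴) N/C.
E + v×B = (1.90×10⁴, 5600, 8220) N/C.
F = q(E + v×B) = (3.204×10⁻¹⁹ C)·(1.90×10⁴, 5600, 8220) = (6.07×10⁻¹⁵, 1.79×10⁻¹⁵, 2.63×10⁻¹⁵) N.
|a| = |F|/m = 6.860×10⁻¹⁵/6.644×10⁻²⁷ ≈ 1.03×10¹² m/s².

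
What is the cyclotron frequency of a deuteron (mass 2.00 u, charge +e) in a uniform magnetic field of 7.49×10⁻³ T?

f ≈ 5.75×10⁴ Hz

f = |q|B/(2πm).
f = (1.602×10⁻¹⁹)(7.49×10⁻³)/(2π·3.322×10⁻²⁷) ≈ 5.75×10⁴ Hz.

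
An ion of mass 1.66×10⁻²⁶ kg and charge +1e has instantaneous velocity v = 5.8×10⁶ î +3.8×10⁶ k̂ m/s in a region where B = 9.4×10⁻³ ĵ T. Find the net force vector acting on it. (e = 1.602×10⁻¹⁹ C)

F ≈ (-5.72×10⁻¹⁵, 0, 8.73×10⁻¹⁵) N

v×B = (-3.57×10⁴, 0, 5.45×10⁴) N/C.
F = q v×B = (1.602×10⁻¹⁹ C)·(-3.57×10⁴, 0, 5.45×10⁴) = (-5.72×10⁻¹⁵, 0, 8.73×10⁻¹⁵) N.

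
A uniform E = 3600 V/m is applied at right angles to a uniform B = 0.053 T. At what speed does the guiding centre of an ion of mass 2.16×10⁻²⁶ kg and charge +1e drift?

v_d ≈ 6.8×10⁴ m/s

The E×B drift speed is v_d = E/B.
v_d = 3600/0.053 = 6.8×10⁴ m/s.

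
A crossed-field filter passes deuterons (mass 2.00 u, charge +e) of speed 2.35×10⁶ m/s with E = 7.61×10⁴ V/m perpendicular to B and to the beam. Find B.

B = 0.0324 T

Balance of forces in the selector: qE = qvB ⇒ B = E/v.
B = 7.61×10⁴/2.35×10⁶ = 0.0324 T.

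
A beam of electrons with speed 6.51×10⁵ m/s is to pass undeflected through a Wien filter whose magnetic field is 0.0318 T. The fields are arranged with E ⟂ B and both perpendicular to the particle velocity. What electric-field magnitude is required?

E = 2.07×10⁴ V/m

For straight-line motion qE = qvB, so E = vB.
E = 6.51×10⁵ × 0.0318 = 2.07×10⁴ V/m.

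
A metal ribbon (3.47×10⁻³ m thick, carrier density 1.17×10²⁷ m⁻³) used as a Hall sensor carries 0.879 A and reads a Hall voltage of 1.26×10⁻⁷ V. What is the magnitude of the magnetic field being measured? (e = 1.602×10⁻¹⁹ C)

B ≈ 0.0932 T

From V_H = IB/(n e t), B = V_H n e t / I.
B = (1.26×10⁻⁷)(1.17×10²⁷)(1.602×10⁻¹⁹)(3.47×10⁻³)/0.879 ≈ 0.0932 T.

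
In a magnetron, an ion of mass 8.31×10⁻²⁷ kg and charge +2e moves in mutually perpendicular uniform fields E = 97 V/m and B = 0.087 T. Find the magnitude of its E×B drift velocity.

The E×B drift speed is v_d = E/B.
v_d = 97/0.087 = 1100 m/s.

v_d ≈ 1100 m/s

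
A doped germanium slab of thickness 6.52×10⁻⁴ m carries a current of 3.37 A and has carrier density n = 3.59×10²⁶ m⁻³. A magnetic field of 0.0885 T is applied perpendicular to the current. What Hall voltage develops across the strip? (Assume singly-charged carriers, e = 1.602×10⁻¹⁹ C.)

V_H ≈ 7.95×10⁻⁶ V

V_H = IB/(n e t).
V_H = (3.37)(0.0885)/((3.59×10²⁶)(1.602×10⁻¹⁹)(6.52×10⁻⁴)) ≈ 7.95×10⁻⁶ V.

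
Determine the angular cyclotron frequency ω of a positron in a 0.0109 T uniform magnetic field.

ω = |q|B/m.
ω = (1.602×10⁻¹⁹)(0.0109)/9.109×10⁻³¹ ≈ 1.92×10⁹ rad/s.

ω ≈ 1.92×10⁹ rad/s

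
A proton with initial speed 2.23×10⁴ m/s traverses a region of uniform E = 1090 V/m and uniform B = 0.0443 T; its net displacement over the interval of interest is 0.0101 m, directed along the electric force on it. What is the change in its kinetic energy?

ΔKE ≈ 1.76×10⁻¹⁸ J

The magnetic force is always ⟂ v and does no work; only the electric force changes KE.
ΔKE = F_E · d = |q|E d = (1.602×10⁻¹⁹)(1090)(0.0101) ≈ 1.76×10⁻¹⁸ J.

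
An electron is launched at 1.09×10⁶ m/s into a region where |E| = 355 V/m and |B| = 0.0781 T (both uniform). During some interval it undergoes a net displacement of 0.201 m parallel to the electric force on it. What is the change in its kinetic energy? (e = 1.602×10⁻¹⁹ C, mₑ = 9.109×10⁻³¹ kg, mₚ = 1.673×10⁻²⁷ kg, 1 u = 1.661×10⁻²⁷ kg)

ΔKE ≈ 1.14×10⁻¹⁷ J

The magnetic force is always ⟂ v and does no work; only the electric force changes KE.
ΔKE = F_E · d = |q|E d = (1.602×10⁻¹⁹)(355)(0.201) ≈ 1.14×10⁻¹⁷ J.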